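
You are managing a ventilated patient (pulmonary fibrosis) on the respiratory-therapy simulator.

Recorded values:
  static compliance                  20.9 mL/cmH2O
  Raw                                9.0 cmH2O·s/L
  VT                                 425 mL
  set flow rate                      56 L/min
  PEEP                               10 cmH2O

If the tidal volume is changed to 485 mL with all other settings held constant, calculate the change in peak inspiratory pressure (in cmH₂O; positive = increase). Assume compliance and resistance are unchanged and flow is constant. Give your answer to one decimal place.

PIP = Vt/C + R·V̇ + PEEP (constant-flow equation of motion).
Only the elastic term changes: ΔPIP = ΔVt / C = (485 − 425) / 20.9 = 2.871 cmH2O.

2.9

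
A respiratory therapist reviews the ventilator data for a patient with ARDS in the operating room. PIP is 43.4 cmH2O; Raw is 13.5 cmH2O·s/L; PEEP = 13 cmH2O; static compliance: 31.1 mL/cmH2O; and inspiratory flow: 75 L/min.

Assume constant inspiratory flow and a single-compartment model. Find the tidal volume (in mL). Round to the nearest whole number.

421

Flow: 75 L/min ÷ 60 = 1.25 L/s.
Equation of motion (constant flow): PIP = Vt/C + R·V̇ + PEEP.
Vt/C = PIP − R·V̇ − PEEP = 43.4 − 16.875 − 13 = 13.525 cmH2O.
Vt = C × 13.525 = 31.1 × 13.525 = 420.63 mL.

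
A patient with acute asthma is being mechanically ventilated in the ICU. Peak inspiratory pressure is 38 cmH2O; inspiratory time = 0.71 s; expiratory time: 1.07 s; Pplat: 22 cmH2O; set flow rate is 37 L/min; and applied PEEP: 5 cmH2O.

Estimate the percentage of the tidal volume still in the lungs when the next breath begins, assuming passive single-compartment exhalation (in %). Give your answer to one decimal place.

20.2

Flow: 37 L/min ÷ 60 = 0.6167 L/s.
Vt = flow × Ti = 0.6167 L/s × 0.71 s × 1000 mL/L = 437.86 mL.
R = (PIP − Pplat)/V̇ = (38 − 22) / 0.6167 = 16.0/0.6167 = 25.945 cmH2O·s/L.
C = Vt/(Pplat − PEEP) = 437.86 / (22 − 5) = 437.86/17.0 = 25.756 mL/cmH2O.
τ = R × C = 25.945 × 0.02576 L/cmH2O = 0.6683 s.
Fraction remaining at end-expiration = e^(−Te/τ) = e^(−1.07/0.6683) = 0.2017 → 20.17%.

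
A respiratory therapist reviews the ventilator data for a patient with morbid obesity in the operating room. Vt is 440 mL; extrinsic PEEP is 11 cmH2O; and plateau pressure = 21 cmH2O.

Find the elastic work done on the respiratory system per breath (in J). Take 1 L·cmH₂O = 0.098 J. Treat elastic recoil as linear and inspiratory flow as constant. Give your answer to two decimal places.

Elastic work ≈ ½ × (Pplat − PEEP) × Vt = 0.5 × (21 − 11) × 0.440 L = 0.5 × 10.0 × 0.440 = 2.2 L·cmH2O.
× 0.098 J/(L·cmH2O) → 0.2156 J.

0.22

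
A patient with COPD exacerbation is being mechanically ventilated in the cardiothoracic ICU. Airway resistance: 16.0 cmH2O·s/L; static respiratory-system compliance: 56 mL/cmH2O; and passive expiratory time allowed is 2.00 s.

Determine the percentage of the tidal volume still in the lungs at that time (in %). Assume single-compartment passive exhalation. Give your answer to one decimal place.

τ = R × C = 16.0 × 56 mL/cmH2O = 16.0 × 0.056 L/cmH2O = 0.896 s.
Passive exhalation: V(t)/V₀ = e^(−t/τ) = e^(−2.00/0.896) = 0.1073.
Fraction remaining = 0.1073 → 10.73%.

10.7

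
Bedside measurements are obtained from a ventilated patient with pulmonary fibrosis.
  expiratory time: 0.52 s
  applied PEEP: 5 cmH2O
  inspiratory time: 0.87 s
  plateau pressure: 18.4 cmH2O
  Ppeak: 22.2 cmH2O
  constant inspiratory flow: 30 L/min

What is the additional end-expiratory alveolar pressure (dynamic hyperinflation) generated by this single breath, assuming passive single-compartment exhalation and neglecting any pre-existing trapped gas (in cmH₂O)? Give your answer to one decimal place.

1.6

Flow: 30 L/min ÷ 60 = 0.5 L/s.
Vt = flow × Ti = 0.5 L/s × 0.87 s × 1000 mL/L = 435.0 mL.
R = (PIP − Pplat)/V̇ = (22.2 − 18.4) / 0.5 = 3.8/0.5 = 7.6 cmH2O·s/L.
C = Vt/(Pplat − PEEP) = 435.0 / (18.4 − 5) = 435.0/13.4 = 32.463 mL/cmH2O.
τ = R × C = 7.6 × 0.03246 L/cmH2O = 0.2467 s.
Fraction remaining = e^(−Te/τ) = e^(−0.52/0.2467) = 0.1215; trapped volume = 435.0 × 0.1215 = 52.853 mL.
Additional alveolar pressure from trapping ≈ V_trapped / C = 52.853 / 32.463 = 1.628 cmH2O.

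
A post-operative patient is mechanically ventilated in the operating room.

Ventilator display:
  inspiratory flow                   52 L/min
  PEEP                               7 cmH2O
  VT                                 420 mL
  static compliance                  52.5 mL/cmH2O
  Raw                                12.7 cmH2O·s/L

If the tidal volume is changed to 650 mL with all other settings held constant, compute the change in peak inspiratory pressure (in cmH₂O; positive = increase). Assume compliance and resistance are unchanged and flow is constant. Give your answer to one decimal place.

PIP = Vt/C + R·V̇ + PEEP (constant-flow equation of motion).
Only the elastic term changes: ΔPIP = ΔVt / C = (650 − 420) / 52.5 = 4.381 cmH2O.

4.4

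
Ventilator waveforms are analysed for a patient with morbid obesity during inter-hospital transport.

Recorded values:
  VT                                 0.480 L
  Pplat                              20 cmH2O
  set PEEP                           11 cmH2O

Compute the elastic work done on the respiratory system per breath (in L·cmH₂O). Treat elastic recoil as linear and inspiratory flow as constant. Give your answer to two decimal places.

2.16

Elastic work ≈ ½ × (Pplat − PEEP) × Vt = 0.5 × (20 − 11) × 0.480 L = 0.5 × 9.0 × 0.480 = 2.16 L·cmH2O.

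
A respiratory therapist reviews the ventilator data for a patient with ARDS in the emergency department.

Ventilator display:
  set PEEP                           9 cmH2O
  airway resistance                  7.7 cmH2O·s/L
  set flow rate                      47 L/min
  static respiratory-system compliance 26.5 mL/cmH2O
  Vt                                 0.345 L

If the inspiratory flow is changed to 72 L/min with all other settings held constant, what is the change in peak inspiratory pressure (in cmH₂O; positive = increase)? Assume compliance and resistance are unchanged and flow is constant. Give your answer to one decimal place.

Flow: 47 L/min ÷ 60 = 0.7833 L/s.
New flow: 72 L/min ÷ 60 = 1.2 L/s.
PIP = Vt/C + R·V̇ + PEEP (constant-flow equation of motion).
Only the resistive term changes: ΔPIP = R × ΔV̇ = 7.7 × (1.2 − 0.7833) = 7.7 × 0.4167 = 3.209 cmH2O.

3.2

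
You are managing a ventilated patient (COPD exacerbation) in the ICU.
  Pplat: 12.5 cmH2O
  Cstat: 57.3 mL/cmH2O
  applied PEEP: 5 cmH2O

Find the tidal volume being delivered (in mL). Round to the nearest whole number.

430

Vt = Cstat × (Pplat − PEEP) = 57.3 × (12.5 − 5) = 57.3 × 7.5 = 429.75 mL.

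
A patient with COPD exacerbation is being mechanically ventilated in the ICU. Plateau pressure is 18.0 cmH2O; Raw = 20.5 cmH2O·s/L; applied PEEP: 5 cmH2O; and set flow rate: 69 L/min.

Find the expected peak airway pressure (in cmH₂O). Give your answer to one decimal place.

Flow: 69 L/min ÷ 60 = 1.15 L/s.
PIP = Pplat + Raw × flow = 18.0 + 20.5 × 1.15 = 18.0 + 23.575 = 41.575 cmH2O.

41.6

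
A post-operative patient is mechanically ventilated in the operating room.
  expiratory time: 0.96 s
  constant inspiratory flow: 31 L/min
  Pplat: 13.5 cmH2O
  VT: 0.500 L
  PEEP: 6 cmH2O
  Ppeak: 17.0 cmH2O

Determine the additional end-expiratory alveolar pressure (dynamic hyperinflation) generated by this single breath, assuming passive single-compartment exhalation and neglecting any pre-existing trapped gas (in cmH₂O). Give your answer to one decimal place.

Flow: 31 L/min ÷ 60 = 0.5167 L/s.
R = (PIP − Pplat)/V̇ = (17.0 − 13.5) / 0.5167 = 3.5/0.5167 = 6.774 cmH2O·s/L.
C = Vt/(Pplat − PEEP) = 500.0 / (13.5 − 6) = 500.0/7.5 = 66.667 mL/cmH2O.
τ = R × C = 6.774 × 0.06667 L/cmH2O = 0.4516 s.
Fraction remaining = e^(−Te/τ) = e^(−0.96/0.4516) = 0.1193; trapped volume = 500.0 × 0.1193 = 59.65 mL.
Additional alveolar pressure from trapping ≈ V_trapped / C = 59.65 / 66.667 = 0.8947 cmH2O.

0.9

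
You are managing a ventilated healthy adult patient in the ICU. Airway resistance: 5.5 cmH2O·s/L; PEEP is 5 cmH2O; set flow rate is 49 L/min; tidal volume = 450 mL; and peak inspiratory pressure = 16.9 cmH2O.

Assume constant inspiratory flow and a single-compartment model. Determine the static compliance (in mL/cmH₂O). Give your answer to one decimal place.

60.7

Flow: 49 L/min ÷ 60 = 0.8167 L/s.
Equation of motion (constant flow): PIP = Vt/C + R·V̇ + PEEP.
Vt/C = PIP − R·V̇ − PEEP = 16.9 − 5.5×0.8167 − 5 = 16.9 − 4.492 − 5 = 7.408 cmH2O.
C = Vt / 7.408 = 450 / 7.408 = 60.745 mL/cmH2O.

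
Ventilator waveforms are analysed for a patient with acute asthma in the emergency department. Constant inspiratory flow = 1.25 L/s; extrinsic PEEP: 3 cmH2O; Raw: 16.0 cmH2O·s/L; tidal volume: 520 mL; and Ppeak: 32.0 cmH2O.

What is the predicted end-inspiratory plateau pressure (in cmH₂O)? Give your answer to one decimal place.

12.0

Pplat = PIP − Raw × flow = 32.0 − 16.0 × 1.25 = 32.0 − 20.0 = 12.0 cmH2O.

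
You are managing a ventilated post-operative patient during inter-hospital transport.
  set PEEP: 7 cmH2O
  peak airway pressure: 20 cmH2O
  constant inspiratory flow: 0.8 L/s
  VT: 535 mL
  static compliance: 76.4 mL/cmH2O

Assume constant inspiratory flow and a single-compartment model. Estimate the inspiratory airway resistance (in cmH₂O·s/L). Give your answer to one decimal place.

7.5

Equation of motion (constant flow): PIP = Vt/C + R·V̇ + PEEP.
R·V̇ = PIP − Vt/C − PEEP = 20 − 535/76.4 − 7 = 20 − 7.003 − 7 = 5.997 cmH2O.
R = 5.997 / 0.8 = 7.496 cmH2O·s/L.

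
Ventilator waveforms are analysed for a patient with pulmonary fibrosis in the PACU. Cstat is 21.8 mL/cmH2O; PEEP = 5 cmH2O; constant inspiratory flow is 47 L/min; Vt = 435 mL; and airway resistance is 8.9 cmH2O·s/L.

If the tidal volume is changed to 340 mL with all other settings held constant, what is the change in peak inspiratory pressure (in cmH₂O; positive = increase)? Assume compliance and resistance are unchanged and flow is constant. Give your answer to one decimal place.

PIP = Vt/C + R·V̇ + PEEP (constant-flow equation of motion).
Only the elastic term changes: ΔPIP = ΔVt / C = (340 − 435) / 21.8 = -4.358 cmH2O.

-4.4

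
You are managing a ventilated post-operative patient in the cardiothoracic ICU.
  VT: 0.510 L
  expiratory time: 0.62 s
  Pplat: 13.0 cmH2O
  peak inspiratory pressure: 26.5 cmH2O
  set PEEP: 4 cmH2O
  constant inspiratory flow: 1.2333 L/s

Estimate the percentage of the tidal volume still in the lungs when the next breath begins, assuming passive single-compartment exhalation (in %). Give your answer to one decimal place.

36.8

R = (PIP − Pplat)/V̇ = (26.5 − 13.0) / 1.2333 = 13.5/1.2333 = 10.946 cmH2O·s/L.
C = Vt/(Pplat − PEEP) = 510.0 / (13.0 − 4) = 510.0/9.0 = 56.667 mL/cmH2O.
τ = R × C = 10.946 × 0.05667 L/cmH2O = 0.6203 s.
Fraction remaining at end-expiration = e^(−Te/τ) = e^(−0.62/0.6203) = 0.3681 → 36.81%.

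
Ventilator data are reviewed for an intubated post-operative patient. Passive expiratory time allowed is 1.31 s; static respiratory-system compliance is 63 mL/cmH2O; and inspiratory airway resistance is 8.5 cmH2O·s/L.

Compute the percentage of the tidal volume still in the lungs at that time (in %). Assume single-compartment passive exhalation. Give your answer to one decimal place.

8.7

τ = R × C = 8.5 × 63 mL/cmH2O = 8.5 × 0.063 L/cmH2O = 0.5355 s.
Passive exhalation: V(t)/V₀ = e^(−t/τ) = e^(−1.31/0.5355) = 0.08661.
Fraction remaining = 0.08661 → 8.661%.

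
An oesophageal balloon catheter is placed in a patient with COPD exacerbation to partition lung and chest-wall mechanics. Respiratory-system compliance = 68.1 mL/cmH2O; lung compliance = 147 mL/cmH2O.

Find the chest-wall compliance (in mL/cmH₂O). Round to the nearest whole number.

1/Ccw = 1/Crs − 1/CL.
1/Ccw = 1/68.1 − 1/147 = 0.007882.
Ccw = 126.87 mL/cmH2O.

127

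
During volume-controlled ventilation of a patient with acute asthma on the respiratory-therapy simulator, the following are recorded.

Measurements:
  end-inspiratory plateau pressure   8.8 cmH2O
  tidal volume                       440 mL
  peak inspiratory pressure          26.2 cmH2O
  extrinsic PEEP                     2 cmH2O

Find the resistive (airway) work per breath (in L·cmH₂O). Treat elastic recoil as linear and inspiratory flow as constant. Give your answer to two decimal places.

With constant inspiratory flow the resistive pressure is constant at PIP − Pplat = 26.2 − 8.8 = 17.4 cmH2O, so resistive work = 17.4 × 0.440 = 7.656 L·cmH2O.

7.66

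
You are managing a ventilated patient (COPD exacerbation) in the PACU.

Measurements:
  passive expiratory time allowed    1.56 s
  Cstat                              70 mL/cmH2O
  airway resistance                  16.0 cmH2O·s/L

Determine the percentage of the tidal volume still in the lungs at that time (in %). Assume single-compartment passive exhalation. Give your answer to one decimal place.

τ = R × C = 16.0 × 70 mL/cmH2O = 16.0 × 0.070 L/cmH2O = 1.12 s.
Passive exhalation: V(t)/V₀ = e^(−t/τ) = e^(−1.56/1.12) = 0.2484.
Fraction remaining = 0.2484 → 24.84%.

24.8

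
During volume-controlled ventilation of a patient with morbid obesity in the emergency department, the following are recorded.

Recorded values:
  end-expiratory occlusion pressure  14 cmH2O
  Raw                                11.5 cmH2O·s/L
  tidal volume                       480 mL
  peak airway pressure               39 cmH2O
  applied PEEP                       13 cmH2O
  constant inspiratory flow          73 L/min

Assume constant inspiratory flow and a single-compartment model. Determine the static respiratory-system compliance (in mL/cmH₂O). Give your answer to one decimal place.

43.6

Flow: 73 L/min ÷ 60 = 1.2167 L/s.
Total PEEP = 14 cmH2O (set 13 + intrinsic 1); this is the baseline alveolar pressure.
Equation of motion (constant flow): PIP = Vt/C + R·V̇ + PEEP.
Vt/C = PIP − R·V̇ − PEEP = 39 − 11.5×1.2167 − 14 = 39 − 13.992 − 14 = 11.008 cmH2O.
C = Vt / 11.008 = 480 / 11.008 = 43.605 mL/cmH2O.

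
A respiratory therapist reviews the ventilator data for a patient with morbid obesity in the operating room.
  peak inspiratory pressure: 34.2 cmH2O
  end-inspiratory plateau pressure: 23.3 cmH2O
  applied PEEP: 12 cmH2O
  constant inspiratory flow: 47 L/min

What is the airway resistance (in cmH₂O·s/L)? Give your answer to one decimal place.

Flow: 47 L/min ÷ 60 = 0.7833 L/s.
Raw = (PIP − Pplat) / flow = (34.2 − 23.3) / 0.7833 = 10.9 / 0.7833 = 13.915 cmH2O·s/L.

13.9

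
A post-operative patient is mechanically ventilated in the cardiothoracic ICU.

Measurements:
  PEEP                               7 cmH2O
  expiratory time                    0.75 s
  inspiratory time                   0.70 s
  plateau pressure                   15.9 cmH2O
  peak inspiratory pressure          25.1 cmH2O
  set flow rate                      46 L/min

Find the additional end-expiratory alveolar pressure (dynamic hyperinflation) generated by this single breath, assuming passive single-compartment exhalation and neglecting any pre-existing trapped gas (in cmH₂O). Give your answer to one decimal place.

3.2

Flow: 46 L/min ÷ 60 = 0.7667 L/s.
Vt = flow × Ti = 0.7667 L/s × 0.70 s × 1000 mL/L = 536.69 mL.
R = (PIP − Pplat)/V̇ = (25.1 − 15.9) / 0.7667 = 9.2/0.7667 = 11.999 cmH2O·s/L.
C = Vt/(Pplat − PEEP) = 536.69 / (15.9 − 7) = 536.69/8.9 = 60.302 mL/cmH2O.
τ = R × C = 11.999 × 0.0603 L/cmH2O = 0.7235 s.
Fraction remaining = e^(−Te/τ) = e^(−0.75/0.7235) = 0.3546; trapped volume = 536.69 × 0.3546 = 190.31 mL.
Additional alveolar pressure from trapping ≈ V_trapped / C = 190.31 / 60.302 = 3.156 cmH2O.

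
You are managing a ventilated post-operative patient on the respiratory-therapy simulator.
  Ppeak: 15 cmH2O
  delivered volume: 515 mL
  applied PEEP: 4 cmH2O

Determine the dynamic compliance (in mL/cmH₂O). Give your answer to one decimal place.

46.8

Dynamic compliance = Vt / (PIP − PEEP) = 515 / (15 − 4) = 515 / 11.0 = 46.818 mL/cmH2O.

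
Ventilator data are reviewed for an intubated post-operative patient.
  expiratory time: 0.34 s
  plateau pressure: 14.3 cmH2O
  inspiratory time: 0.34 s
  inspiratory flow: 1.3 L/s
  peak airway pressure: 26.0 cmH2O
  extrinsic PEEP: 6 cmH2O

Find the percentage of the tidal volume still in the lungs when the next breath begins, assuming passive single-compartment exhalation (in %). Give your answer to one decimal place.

49.2

Vt = flow × Ti = 1.3 L/s × 0.34 s × 1000 mL/L = 442.0 mL.
R = (PIP − Pplat)/V̇ = (26.0 − 14.3) / 1.3 = 11.7/1.3 = 9.0 cmH2O·s/L.
C = Vt/(Pplat − PEEP) = 442.0 / (14.3 − 6) = 442.0/8.3 = 53.253 mL/cmH2O.
τ = R × C = 9.0 × 0.05325 L/cmH2O = 0.4793 s.
Fraction remaining at end-expiration = e^(−Te/τ) = e^(−0.34/0.4793) = 0.492 → 49.2%.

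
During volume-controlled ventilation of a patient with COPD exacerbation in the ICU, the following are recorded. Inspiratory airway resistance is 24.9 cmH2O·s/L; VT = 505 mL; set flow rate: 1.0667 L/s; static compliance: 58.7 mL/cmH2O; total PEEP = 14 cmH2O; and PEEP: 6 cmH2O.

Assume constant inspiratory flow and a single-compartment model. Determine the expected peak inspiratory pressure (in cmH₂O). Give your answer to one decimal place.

49.2

Total PEEP = 14 cmH2O (set 6 + intrinsic 8); this is the baseline alveolar pressure.
Equation of motion (constant flow): PIP = Vt/C + R·V̇ + PEEP.
PIP = 505/58.7 + 24.9×1.0667 + 14 = 8.603 + 26.561 + 14 = 49.164 cmH2O.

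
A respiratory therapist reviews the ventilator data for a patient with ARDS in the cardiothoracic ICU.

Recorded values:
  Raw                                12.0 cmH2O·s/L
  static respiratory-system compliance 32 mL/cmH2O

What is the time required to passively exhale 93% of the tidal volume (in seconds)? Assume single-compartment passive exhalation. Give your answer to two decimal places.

τ = R × C = 12.0 × 32 mL/cmH2O = 12.0 × 0.032 L/cmH2O = 0.384 s.
Exhaled fraction f = 1 − e^(−t/τ) → t = −τ·ln(1 − f) = −0.384·ln(0.07) = 1.021 s.

1.02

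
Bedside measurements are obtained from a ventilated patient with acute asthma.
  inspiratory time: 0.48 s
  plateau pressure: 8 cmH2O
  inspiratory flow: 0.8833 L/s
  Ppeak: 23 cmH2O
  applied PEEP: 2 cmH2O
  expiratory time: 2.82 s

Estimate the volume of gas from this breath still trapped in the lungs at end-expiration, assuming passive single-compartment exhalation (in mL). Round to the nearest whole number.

40

Vt = flow × Ti = 0.8833 L/s × 0.48 s × 1000 mL/L = 423.98 mL.
R = (PIP − Pplat)/V̇ = (23 − 8) / 0.8833 = 15.0/0.8833 = 16.982 cmH2O·s/L.
C = Vt/(Pplat − PEEP) = 423.98 / (8 − 2) = 423.98/6.0 = 70.663 mL/cmH2O.
τ = R × C = 16.982 × 0.07066 L/cmH2O = 1.2 s.
Fraction remaining = e^(−Te/τ) = e^(−2.82/1.2) = 0.09537.
Trapped volume = 423.98 × 0.09537 = 40.435 mL.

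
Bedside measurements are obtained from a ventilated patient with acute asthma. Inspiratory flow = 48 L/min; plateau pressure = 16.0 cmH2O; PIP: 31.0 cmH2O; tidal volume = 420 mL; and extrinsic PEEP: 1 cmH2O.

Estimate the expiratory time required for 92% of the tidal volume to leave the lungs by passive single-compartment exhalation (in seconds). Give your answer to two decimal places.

1.33

Flow: 48 L/min ÷ 60 = 0.8 L/s.
R = (PIP − Pplat)/V̇ = (31.0 − 16.0) / 0.8 = 15.0/0.8 = 18.75 cmH2O·s/L.
C = Vt/(Pplat − PEEP) = 420.0 / (16.0 − 1) = 420.0/15.0 = 28.0 mL/cmH2O.
τ = R × C = 18.75 × 0.028 L/cmH2O = 0.525 s.
t = −τ·ln(1 − 0.92) = −0.525·ln(0.08) = 1.326 s.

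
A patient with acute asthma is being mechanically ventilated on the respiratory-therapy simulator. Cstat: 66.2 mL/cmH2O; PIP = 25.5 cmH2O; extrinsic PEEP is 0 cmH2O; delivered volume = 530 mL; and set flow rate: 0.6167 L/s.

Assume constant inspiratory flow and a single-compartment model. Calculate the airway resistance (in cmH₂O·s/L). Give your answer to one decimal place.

Equation of motion (constant flow): PIP = Vt/C + R·V̇ + PEEP.
R·V̇ = PIP − Vt/C − PEEP = 25.5 − 530/66.2 − 0 = 25.5 − 8.006 − 0 = 17.494 cmH2O.
R = 17.494 / 0.6167 = 28.367 cmH2O·s/L.

28.4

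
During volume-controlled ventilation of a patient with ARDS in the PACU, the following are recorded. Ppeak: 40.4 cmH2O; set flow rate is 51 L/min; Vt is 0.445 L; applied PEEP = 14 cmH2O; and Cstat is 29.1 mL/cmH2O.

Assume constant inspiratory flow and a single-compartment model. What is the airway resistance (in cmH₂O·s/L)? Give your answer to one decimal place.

Flow: 51 L/min ÷ 60 = 0.85 L/s.
Equation of motion (constant flow): PIP = Vt/C + R·V̇ + PEEP.
R·V̇ = PIP − Vt/C − PEEP = 40.4 − 445/29.1 − 14 = 40.4 − 15.292 − 14 = 11.108 cmH2O.
R = 11.108 / 0.85 = 13.068 cmH2O·s/L.

13.1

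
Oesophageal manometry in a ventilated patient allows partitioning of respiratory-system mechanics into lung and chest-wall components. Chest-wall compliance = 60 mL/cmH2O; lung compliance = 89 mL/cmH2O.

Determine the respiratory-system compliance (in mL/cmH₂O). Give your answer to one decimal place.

35.8

Lung and chest wall are elastances in series: 1/Crs = 1/CL + 1/Ccw.
1/Crs = 1/89 + 1/60 = 0.0279.
Crs = 35.842 mL/cmH2O.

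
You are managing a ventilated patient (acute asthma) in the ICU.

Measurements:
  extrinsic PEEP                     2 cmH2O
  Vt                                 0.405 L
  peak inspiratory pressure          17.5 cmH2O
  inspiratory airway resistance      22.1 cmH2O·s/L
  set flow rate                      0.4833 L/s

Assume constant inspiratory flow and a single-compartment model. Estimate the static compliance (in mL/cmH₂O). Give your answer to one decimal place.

Equation of motion (constant flow): PIP = Vt/C + R·V̇ + PEEP.
Vt/C = PIP − R·V̇ − PEEP = 17.5 − 22.1×0.4833 − 2 = 17.5 − 10.681 − 2 = 4.819 cmH2O.
C = Vt / 4.819 = 405 / 4.819 = 84.042 mL/cmH2O.

84.0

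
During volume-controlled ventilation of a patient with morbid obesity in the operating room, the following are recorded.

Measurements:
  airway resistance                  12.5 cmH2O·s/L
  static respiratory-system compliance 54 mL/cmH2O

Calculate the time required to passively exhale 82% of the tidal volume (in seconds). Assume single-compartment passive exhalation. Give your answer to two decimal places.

1.16

τ = R × C = 12.5 × 54 mL/cmH2O = 12.5 × 0.054 L/cmH2O = 0.675 s.
Exhaled fraction f = 1 − e^(−t/τ) → t = −τ·ln(1 − f) = −0.675·ln(0.18) = 1.157 s.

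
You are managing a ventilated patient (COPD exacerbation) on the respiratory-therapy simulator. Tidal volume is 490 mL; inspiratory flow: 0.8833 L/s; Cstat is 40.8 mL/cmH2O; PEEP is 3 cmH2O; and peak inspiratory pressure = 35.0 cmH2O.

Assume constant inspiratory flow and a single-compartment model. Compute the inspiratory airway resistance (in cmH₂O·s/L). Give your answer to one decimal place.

Equation of motion (constant flow): PIP = Vt/C + R·V̇ + PEEP.
R·V̇ = PIP − Vt/C − PEEP = 35.0 − 490/40.8 − 3 = 35.0 − 12.01 − 3 = 19.99 cmH2O.
R = 19.99 / 0.8833 = 22.631 cmH2O·s/L.

22.6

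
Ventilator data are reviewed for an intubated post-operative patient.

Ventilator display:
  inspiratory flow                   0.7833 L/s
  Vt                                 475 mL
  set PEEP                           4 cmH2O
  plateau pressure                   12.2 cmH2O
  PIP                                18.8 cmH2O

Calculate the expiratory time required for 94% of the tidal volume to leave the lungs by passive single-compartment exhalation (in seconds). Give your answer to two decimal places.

R = (PIP − Pplat)/V̇ = (18.8 − 12.2) / 0.7833 = 6.6/0.7833 = 8.426 cmH2O·s/L.
C = Vt/(Pplat − PEEP) = 475.0 / (12.2 − 4) = 475.0/8.2 = 57.927 mL/cmH2O.
τ = R × C = 8.426 × 0.05793 L/cmH2O = 0.4881 s.
t = −τ·ln(1 − 0.94) = −0.4881·ln(0.06) = 1.373 s.

1.37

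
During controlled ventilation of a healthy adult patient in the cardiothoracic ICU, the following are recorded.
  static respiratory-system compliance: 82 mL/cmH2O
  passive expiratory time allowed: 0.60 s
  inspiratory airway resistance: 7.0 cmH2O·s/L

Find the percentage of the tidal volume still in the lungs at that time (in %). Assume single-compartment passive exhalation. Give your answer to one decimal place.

τ = R × C = 7.0 × 82 mL/cmH2O = 7.0 × 0.082 L/cmH2O = 0.574 s.
Passive exhalation: V(t)/V₀ = e^(−t/τ) = e^(−0.60/0.574) = 0.3516.
Fraction remaining = 0.3516 → 35.16%.

35.2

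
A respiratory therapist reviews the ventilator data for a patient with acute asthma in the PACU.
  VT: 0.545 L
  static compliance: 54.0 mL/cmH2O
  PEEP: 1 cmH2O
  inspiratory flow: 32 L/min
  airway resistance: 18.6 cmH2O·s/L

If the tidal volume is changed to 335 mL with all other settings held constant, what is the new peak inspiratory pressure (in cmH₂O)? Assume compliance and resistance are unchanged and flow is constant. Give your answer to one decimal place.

17.1

Flow: 32 L/min ÷ 60 = 0.5333 L/s.
PIP = Vt/C + R·V̇ + PEEP (constant-flow equation of motion).
Only the elastic term changes: ΔPIP = ΔVt / C = (335 − 545) / 54.0 = -3.889 cmH2O.
Original PIP = 545/54.0 + 18.6×0.5333 + 1 = 21.012 cmH2O; new PIP = 21.012 + (-3.889) = 17.123 cmH2O.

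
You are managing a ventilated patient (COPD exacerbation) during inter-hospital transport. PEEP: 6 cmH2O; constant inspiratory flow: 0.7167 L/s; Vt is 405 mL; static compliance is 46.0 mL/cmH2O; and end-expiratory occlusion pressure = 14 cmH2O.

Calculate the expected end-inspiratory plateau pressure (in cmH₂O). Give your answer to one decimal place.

22.8

End-expiratory occlusion gives total PEEP = 14 cmH2O (intrinsic PEEP = 14 − 6 = 8). Use total PEEP for the elastic gradient.
Pplat = PEEPtotal + Vt / Cstat = 14 + 405 / 46.0 = 14 + 8.804 = 22.804 cmH2O.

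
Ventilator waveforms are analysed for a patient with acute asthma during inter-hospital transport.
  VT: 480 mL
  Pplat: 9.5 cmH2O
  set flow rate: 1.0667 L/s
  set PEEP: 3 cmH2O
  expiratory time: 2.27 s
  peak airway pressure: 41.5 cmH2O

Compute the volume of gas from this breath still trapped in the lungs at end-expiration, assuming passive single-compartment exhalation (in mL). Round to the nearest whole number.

172

R = (PIP − Pplat)/V̇ = (41.5 − 9.5) / 1.0667 = 32.0/1.0667 = 29.999 cmH2O·s/L.
C = Vt/(Pplat − PEEP) = 480.0 / (9.5 − 3) = 480.0/6.5 = 73.846 mL/cmH2O.
τ = R × C = 29.999 × 0.07385 L/cmH2O = 2.215 s.
Fraction remaining = e^(−Te/τ) = e^(−2.27/2.215) = 0.3589.
Trapped volume = 480.0 × 0.3589 = 172.27 mL.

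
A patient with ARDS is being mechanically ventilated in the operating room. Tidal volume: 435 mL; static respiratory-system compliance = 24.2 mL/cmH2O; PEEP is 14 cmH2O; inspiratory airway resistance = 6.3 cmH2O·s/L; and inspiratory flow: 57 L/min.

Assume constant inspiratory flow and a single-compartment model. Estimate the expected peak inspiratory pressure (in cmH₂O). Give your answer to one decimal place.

38.0

Flow: 57 L/min ÷ 60 = 0.95 L/s.
Equation of motion (constant flow): PIP = Vt/C + R·V̇ + PEEP.
PIP = 435/24.2 + 6.3×0.95 + 14 = 17.975 + 5.985 + 14 = 37.96 cmH2O.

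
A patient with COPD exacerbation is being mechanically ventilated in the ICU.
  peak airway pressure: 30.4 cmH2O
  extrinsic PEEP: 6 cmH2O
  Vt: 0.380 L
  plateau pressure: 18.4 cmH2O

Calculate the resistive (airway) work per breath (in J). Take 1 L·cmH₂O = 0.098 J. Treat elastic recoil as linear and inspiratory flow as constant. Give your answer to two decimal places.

0.45

With constant inspiratory flow the resistive pressure is constant at PIP − Pplat = 30.4 − 18.4 = 12.0 cmH2O, so resistive work = 12.0 × 0.380 = 4.56 L·cmH2O.
× 0.098 J/(L·cmH2O) → 0.4469 J.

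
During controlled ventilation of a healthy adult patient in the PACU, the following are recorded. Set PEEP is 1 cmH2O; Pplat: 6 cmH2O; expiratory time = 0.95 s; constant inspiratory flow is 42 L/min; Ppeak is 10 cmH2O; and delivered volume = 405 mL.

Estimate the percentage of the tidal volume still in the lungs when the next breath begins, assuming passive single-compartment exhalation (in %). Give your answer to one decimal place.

Flow: 42 L/min ÷ 60 = 0.7 L/s.
R = (PIP − Pplat)/V̇ = (10 − 6) / 0.7 = 4.0/0.7 = 5.714 cmH2O·s/L.
C = Vt/(Pplat − PEEP) = 405.0 / (6 − 1) = 405.0/5.0 = 81.0 mL/cmH2O.
τ = R × C = 5.714 × 0.081 L/cmH2O = 0.4628 s.
Fraction remaining at end-expiration = e^(−Te/τ) = e^(−0.95/0.4628) = 0.1284 → 12.84%.

12.8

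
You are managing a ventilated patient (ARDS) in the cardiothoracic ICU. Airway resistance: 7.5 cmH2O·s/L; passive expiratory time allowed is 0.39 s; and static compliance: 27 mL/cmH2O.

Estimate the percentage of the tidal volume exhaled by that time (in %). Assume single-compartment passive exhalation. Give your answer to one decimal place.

τ = R × C = 7.5 × 27 mL/cmH2O = 7.5 × 0.027 L/cmH2O = 0.2025 s.
Passive exhalation: V(t)/V₀ = e^(−t/τ) = e^(−0.39/0.2025) = 0.1457.
Fraction exhaled = 1 − 0.1457 = 0.8543 → 85.43%.

85.4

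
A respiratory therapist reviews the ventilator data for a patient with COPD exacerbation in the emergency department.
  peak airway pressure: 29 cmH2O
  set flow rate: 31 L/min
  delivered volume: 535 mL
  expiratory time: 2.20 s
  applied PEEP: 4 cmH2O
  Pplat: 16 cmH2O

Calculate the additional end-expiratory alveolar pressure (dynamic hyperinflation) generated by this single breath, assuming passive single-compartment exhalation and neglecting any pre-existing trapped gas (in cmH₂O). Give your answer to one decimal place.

1.7

Flow: 31 L/min ÷ 60 = 0.5167 L/s.
R = (PIP − Pplat)/V̇ = (29 − 16) / 0.5167 = 13.0/0.5167 = 25.16 cmH2O·s/L.
C = Vt/(Pplat − PEEP) = 535.0 / (16 − 4) = 535.0/12.0 = 44.583 mL/cmH2O.
τ = R × C = 25.16 × 0.04458 L/cmH2O = 1.122 s.
Fraction remaining = e^(−Te/τ) = e^(−2.20/1.122) = 0.1407; trapped volume = 535.0 × 0.1407 = 75.275 mL.
Additional alveolar pressure from trapping ≈ V_trapped / C = 75.275 / 44.583 = 1.688 cmH2O.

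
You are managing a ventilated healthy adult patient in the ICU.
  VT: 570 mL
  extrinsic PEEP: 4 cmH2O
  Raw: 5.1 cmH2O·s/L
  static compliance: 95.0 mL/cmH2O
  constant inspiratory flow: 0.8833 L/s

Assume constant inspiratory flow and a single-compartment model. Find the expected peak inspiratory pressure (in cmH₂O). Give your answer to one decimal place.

Equation of motion (constant flow): PIP = Vt/C + R·V̇ + PEEP.
PIP = 570/95.0 + 5.1×0.8833 + 4 = 6.0 + 4.505 + 4 = 14.505 cmH2O.

14.5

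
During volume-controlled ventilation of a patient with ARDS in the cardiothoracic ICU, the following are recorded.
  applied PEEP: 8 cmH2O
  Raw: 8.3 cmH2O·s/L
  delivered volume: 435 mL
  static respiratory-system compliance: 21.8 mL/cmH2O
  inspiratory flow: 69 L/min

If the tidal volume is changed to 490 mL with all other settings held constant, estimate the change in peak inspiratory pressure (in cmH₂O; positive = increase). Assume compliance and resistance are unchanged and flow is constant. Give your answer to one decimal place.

PIP = Vt/C + R·V̇ + PEEP (constant-flow equation of motion).
Only the elastic term changes: ΔPIP = ΔVt / C = (490 − 435) / 21.8 = 2.523 cmH2O.

2.5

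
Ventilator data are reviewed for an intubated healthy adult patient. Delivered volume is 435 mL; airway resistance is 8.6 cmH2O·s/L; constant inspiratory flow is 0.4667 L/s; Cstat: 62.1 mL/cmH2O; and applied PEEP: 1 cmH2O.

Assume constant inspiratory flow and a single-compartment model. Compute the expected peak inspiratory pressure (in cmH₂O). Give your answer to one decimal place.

Equation of motion (constant flow): PIP = Vt/C + R·V̇ + PEEP.
PIP = 435/62.1 + 8.6×0.4667 + 1 = 7.005 + 4.014 + 1 = 12.019 cmH2O.

12.0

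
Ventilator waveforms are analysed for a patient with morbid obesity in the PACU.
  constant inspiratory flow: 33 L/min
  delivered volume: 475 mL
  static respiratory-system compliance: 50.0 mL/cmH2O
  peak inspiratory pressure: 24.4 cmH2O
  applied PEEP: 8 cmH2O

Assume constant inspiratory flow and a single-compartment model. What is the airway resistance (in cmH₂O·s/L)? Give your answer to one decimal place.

Flow: 33 L/min ÷ 60 = 0.55 L/s.
Equation of motion (constant flow): PIP = Vt/C + R·V̇ + PEEP.
R·V̇ = PIP − Vt/C − PEEP = 24.4 − 475/50.0 − 8 = 24.4 − 9.5 − 8 = 6.9 cmH2O.
R = 6.9 / 0.55 = 12.545 cmH2O·s/L.

12.5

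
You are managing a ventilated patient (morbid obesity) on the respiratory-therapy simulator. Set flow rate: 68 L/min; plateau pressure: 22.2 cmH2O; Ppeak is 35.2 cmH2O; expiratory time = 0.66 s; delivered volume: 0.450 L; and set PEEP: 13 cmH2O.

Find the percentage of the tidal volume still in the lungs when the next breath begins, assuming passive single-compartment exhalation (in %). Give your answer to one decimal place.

30.8

Flow: 68 L/min ÷ 60 = 1.1333 L/s.
R = (PIP − Pplat)/V̇ = (35.2 − 22.2) / 1.1333 = 13.0/1.1333 = 11.471 cmH2O·s/L.
C = Vt/(Pplat − PEEP) = 450.0 / (22.2 − 13) = 450.0/9.2 = 48.913 mL/cmH2O.
τ = R × C = 11.471 × 0.04891 L/cmH2O = 0.561 s.
Fraction remaining at end-expiration = e^(−Te/τ) = e^(−0.66/0.561) = 0.3084 → 30.84%.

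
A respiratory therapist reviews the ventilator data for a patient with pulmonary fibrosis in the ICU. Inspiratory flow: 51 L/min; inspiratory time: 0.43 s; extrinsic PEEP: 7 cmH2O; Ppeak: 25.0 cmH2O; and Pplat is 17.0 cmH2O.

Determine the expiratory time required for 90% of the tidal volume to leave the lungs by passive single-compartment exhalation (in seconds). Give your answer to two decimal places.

Flow: 51 L/min ÷ 60 = 0.85 L/s.
Vt = flow × Ti = 0.85 L/s × 0.43 s × 1000 mL/L = 365.5 mL.
R = (PIP − Pplat)/V̇ = (25.0 − 17.0) / 0.85 = 8.0/0.85 = 9.412 cmH2O·s/L.
C = Vt/(Pplat − PEEP) = 365.5 / (17.0 − 7) = 365.5/10.0 = 36.55 mL/cmH2O.
τ = R × C = 9.412 × 0.03655 L/cmH2O = 0.344 s.
t = −τ·ln(1 − 0.90) = −0.344·ln(0.1) = 0.7921 s.

0.79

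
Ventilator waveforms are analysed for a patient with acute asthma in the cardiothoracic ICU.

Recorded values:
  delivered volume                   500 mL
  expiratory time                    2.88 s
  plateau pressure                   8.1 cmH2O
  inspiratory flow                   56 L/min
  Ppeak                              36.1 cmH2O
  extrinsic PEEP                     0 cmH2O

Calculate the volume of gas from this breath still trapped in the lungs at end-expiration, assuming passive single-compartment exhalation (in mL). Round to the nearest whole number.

106

Flow: 56 L/min ÷ 60 = 0.9333 L/s.
R = (PIP − Pplat)/V̇ = (36.1 − 8.1) / 0.9333 = 28.0/0.9333 = 30.001 cmH2O·s/L.
C = Vt/(Pplat − PEEP) = 500.0 / (8.1 − 0) = 500.0/8.1 = 61.728 mL/cmH2O.
τ = R × C = 30.001 × 0.06173 L/cmH2O = 1.852 s.
Fraction remaining = e^(−Te/τ) = e^(−2.88/1.852) = 0.2112.
Trapped volume = 500.0 × 0.2112 = 105.6 mL.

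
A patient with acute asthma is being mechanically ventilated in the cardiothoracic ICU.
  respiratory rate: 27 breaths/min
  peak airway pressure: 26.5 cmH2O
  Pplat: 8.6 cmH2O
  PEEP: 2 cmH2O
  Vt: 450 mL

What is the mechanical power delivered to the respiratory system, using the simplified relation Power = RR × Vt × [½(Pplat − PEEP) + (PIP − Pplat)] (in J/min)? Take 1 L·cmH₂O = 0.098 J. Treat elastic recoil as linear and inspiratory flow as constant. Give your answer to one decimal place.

25.2

Per-breath work = Vt × [½(Pplat−PEEP) + (PIP−Pplat)] = 0.450 × [0.5×6.6 + 17.9] = 0.450 × 21.2 = 9.54 L·cmH2O.
Power = 27 × 9.54 = 257.58 L·cmH2O/min.
× 0.098 J/(L·cmH2O) → 25.243 J/min.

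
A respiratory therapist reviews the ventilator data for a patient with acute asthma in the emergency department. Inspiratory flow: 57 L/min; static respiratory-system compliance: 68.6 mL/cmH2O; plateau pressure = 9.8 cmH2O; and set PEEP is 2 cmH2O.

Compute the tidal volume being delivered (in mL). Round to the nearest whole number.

535

Vt = Cstat × (Pplat − PEEP) = 68.6 × (9.8 − 2) = 68.6 × 7.8 = 535.08 mL.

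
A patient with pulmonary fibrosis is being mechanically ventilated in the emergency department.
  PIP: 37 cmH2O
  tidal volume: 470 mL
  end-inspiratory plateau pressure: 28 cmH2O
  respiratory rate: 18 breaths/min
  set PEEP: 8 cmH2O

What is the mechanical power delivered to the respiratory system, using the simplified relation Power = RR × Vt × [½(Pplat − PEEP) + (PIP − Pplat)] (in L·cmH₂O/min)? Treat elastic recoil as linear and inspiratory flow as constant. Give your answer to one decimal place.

160.7

Per-breath work = Vt × [½(Pplat−PEEP) + (PIP−Pplat)] = 0.470 × [0.5×20.0 + 9.0] = 0.470 × 19.0 = 8.93 L·cmH2O.
Power = 18 × 8.93 = 160.74 L·cmH2O/min.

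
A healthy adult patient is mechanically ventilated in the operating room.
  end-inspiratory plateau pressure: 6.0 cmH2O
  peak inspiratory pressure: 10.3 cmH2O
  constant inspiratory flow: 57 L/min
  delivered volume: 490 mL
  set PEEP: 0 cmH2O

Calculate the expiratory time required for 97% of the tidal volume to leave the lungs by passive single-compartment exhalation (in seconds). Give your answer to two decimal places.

1.30

Flow: 57 L/min ÷ 60 = 0.95 L/s.
R = (PIP − Pplat)/V̇ = (10.3 − 6.0) / 0.95 = 4.3/0.95 = 4.526 cmH2O·s/L.
C = Vt/(Pplat − PEEP) = 490.0 / (6.0 − 0) = 490.0/6.0 = 81.667 mL/cmH2O.
τ = R × C = 4.526 × 0.08167 L/cmH2O = 0.3696 s.
t = −τ·ln(1 − 0.97) = −0.3696·ln(0.03) = 1.296 s.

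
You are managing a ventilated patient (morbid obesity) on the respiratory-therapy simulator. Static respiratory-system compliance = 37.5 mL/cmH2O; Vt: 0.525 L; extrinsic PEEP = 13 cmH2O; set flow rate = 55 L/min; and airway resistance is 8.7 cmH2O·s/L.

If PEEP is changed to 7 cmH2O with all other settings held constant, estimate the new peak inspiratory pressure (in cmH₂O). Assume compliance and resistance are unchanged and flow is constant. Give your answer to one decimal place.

29.0

Flow: 55 L/min ÷ 60 = 0.9167 L/s.
PIP = Vt/C + R·V̇ + PEEP (constant-flow equation of motion).
Only the baseline term changes: ΔPIP = ΔPEEP = 7 − 13 = -6.0 cmH2O.
Original PIP = 525/37.5 + 8.7×0.9167 + 13 = 34.975 cmH2O; new PIP = 34.975 + (-6.0) = 28.975 cmH2O.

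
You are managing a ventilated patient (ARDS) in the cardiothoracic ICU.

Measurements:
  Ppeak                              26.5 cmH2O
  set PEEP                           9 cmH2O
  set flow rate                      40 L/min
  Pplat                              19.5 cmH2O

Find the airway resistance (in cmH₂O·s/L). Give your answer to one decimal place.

10.5

Flow: 40 L/min ÷ 60 = 0.6667 L/s.
Raw = (PIP − Pplat) / flow = (26.5 − 19.5) / 0.6667 = 7.0 / 0.6667 = 10.499 cmH2O·s/L.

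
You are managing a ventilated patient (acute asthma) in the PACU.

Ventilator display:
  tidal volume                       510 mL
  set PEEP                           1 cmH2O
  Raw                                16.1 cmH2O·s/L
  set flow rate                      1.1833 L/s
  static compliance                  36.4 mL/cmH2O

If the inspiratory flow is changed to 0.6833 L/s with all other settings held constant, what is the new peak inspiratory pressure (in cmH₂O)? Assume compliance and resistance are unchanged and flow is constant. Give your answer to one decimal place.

26.0

PIP = Vt/C + R·V̇ + PEEP (constant-flow equation of motion).
Only the resistive term changes: ΔPIP = R × ΔV̇ = 16.1 × (0.6833 − 1.1833) = 16.1 × -0.5 = -8.05 cmH2O.
Original PIP = 510/36.4 + 16.1×1.1833 + 1 = 34.062 cmH2O; new PIP = 34.062 + (-8.05) = 26.012 cmH2O.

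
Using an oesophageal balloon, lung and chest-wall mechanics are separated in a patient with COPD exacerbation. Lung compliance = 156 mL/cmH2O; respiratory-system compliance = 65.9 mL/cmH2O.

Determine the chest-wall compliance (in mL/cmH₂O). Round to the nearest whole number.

1/Ccw = 1/Crs − 1/CL.
1/Ccw = 1/65.9 − 1/156 = 0.008764.
Ccw = 114.1 mL/cmH2O.

114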